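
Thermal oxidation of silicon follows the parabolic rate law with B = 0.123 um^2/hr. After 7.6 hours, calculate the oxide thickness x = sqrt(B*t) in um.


Step 1: Compute B*t = 0.123 * 7.6 = 0.9348
Step 2: x = sqrt(0.9348)
x = 0.967 um


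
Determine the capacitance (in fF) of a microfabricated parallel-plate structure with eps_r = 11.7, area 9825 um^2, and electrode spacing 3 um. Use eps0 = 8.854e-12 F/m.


Step 1: Convert area to m^2: A = 9825e-12 m^2
Step 2: Convert gap to m: d = 3e-6 m
Step 3: C = eps0 * eps_r * A / d
C = 8.854e-12 * 11.7 * 9825e-12 / 3e-6
Step 4: Convert to fF (multiply by 1e15).
C = 339.26 fF


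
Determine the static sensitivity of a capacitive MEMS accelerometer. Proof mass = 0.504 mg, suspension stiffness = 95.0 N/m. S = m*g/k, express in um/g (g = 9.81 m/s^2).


Step 1: Convert mass: m = 0.504 mg = 5.04e-07 kg
Step 2: S = m * g / k = 5.04e-07 * 9.81 / 95.0
Step 3: S = 5.20e-08 m/g
Step 4: Convert to um/g: S = 0.052 um/g


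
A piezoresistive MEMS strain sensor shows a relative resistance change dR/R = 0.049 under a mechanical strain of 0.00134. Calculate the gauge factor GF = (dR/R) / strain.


Step 1: Identify values.
dR/R = 0.049, strain = 0.00134
Step 2: GF = (dR/R) / strain = 0.049 / 0.00134
GF = 36.6


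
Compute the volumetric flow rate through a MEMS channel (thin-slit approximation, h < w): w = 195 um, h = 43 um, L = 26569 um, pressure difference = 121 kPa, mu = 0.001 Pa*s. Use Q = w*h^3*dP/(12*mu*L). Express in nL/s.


Step 1: Convert all dimensions to SI (meters).
w = 195e-6 m, h = 43e-6 m, L = 26569e-6 m, dP = 121e3 Pa
Step 2: Q = w * h^3 * dP / (12 * mu * L)
Q = 195e-6 * (43e-6)^3 * 121e3 / (12 * 0.001 * 26569e-6) = 5.88394892e-09 m^3/s
Step 3: Convert Q from m^3/s to nL/s (1 m^3 = 1e12 nL, so multiply by 1e12).
Q = 5883.949 nL/s


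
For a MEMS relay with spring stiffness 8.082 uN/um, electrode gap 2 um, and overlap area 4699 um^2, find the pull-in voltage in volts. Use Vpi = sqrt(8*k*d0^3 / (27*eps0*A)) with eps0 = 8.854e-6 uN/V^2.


Step 1: Compute numerator: 8 * k * d0^3 = 8 * 8.082 * 2^3 = 517.248
Step 2: Compute denominator: 27 * eps0 * A = 27 * 8.854e-6 * 4699 = 1.123334
Step 3: Vpi = sqrt(517.248 / 1.123334)
Vpi = 21.46 V


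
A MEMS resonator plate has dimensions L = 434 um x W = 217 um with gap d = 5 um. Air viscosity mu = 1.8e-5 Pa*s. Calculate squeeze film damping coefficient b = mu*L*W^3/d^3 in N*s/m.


Step 1: Convert to SI.
L = 434e-6 m, W = 217e-6 m, d = 5e-6 m
Step 2: W^3 = (217e-6)^3 = 1.02e-11 m^3
Step 3: d^3 = (5e-6)^3 = 1.25e-16 m^3
Step 4: b = 1.8e-5 * 434e-6 * 1.02e-11 / 1.25e-16
b = 6.39e-04 N*s/m


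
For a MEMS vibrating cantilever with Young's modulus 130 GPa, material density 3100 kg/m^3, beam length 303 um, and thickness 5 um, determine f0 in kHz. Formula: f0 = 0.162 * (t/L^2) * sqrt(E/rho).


Step 1: Convert units to SI.
t_SI = 5e-6 m, L_SI = 303e-6 m
Step 2: Calculate sqrt(E/rho).
sqrt(130e9 / 3100) = 6475.76 m/s
Step 3: Compute f0.
f0 = 0.162 * 5e-6 / (303e-6)^2 * 6475.76 = 57133.5 Hz = 57.13 kHz


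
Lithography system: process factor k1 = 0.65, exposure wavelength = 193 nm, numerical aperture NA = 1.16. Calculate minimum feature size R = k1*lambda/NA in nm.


Step 1: Identify values: k1 = 0.65, lambda = 193 nm, NA = 1.16
Step 2: R = k1 * lambda / NA
R = 0.65 * 193 / 1.16
R = 108.1 nm


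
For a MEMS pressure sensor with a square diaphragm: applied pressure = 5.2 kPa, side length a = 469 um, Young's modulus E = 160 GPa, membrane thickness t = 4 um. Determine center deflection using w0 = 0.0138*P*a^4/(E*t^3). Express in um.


Step 1: Convert pressure to compatible units (E is in GPa, so P in GPa).
P = 5.2 kPa = 5.2e-6 GPa
Step 2: Compute numerator: 0.0138 * P * a^4.
a^4 = 469^4 = 48382841521
numerator = 0.0138 * 5.2e-6 * 48382841521 = 3.47195e+03
Step 3: Compute denominator: E * t^3 = 160 * 4^3 = 10240
Step 4: w0 = numerator / denominator = 3.47195e+03 / 10240 = 0.3391 um


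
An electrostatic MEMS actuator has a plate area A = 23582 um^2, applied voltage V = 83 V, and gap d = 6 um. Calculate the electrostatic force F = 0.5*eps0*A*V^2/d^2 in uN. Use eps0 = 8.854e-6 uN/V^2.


Step 1: Identify parameters.
eps0 = 8.854e-6 uN/V^2, A = 23582 um^2, V = 83 V, d = 6 um
Step 2: Compute V^2 = 83^2 = 6889
Step 3: Compute d^2 = 6^2 = 36
Step 4: F = 0.5 * 8.854e-6 * 23582 * 6889 / 36
F = 19.978 uN


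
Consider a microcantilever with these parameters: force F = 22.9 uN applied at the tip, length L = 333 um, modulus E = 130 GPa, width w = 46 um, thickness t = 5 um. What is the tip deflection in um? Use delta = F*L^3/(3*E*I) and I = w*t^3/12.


Step 1: Calculate the second moment of area.
I = w * t^3 / 12 = 46 * 5^3 / 12 = 479.1667 um^4
Step 2: Convert E to consistent units (1 GPa = 1000 uN/um^2).
E = 130 GPa = 130000 uN/um^2
Step 3: Calculate tip deflection.
delta = F * L^3 / (3 * E * I)
delta = 22.9 * 333^3 / (3 * 130000 * 479.1667)
delta = 4.525 um


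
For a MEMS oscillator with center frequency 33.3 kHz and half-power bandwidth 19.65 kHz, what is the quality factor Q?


Step 1: Q = f0 / bandwidth
Step 2: Q = 33.3 / 19.65
Q = 1.7


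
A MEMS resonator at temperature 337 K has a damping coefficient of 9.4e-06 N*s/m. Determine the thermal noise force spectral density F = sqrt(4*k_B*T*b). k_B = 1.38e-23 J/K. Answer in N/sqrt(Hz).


Step 1: Compute 4 * k_B * T * b
= 4 * 1.38e-23 * 337 * 9.4e-06
= 1.7486e-25 N^2/Hz
Step 2: F_noise = sqrt(1.7486e-25)
F_noise = 4.18e-13 N/sqrt(Hz)


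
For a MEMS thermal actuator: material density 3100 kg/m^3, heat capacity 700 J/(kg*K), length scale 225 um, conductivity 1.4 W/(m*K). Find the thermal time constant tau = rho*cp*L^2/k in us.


Step 1: Convert L to m: L = 225e-6 m
Step 2: L^2 = (225e-6)^2 = 5.0625e-08 m^2
Step 3: tau = 3100 * 700 * 5.0625e-08 / 1.4 = 7.846875e-02 s
Step 4: Convert to microseconds (multiply by 1e6).
tau = 78468.75 us


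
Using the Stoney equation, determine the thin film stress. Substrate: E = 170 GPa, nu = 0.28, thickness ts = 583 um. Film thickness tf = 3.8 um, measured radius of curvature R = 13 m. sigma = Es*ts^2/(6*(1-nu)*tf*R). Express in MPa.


Step 1: Compute numerator: Es * ts^2 = 170 * 583^2 = 57781130 (GPa*um^2)
Step 2: Compute denominator (R in um): 6*(1-nu)*tf*R = 6*0.72*3.8*13e6 = 213408000.0 (um^2)
Step 3: sigma (GPa) = 57781130 / 213408000.0 = 2.70754e-01 GPa
Step 4: Convert to MPa (x1000): sigma = 270.8 MPa


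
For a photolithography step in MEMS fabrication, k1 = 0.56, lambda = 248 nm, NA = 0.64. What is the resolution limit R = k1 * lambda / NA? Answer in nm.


Step 1: Identify values: k1 = 0.56, lambda = 248 nm, NA = 0.64
Step 2: R = k1 * lambda / NA
R = 0.56 * 248 / 0.64
R = 217.0 nm


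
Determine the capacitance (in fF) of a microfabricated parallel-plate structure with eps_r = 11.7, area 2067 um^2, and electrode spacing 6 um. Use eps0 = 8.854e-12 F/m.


Step 1: Convert area to m^2: A = 2067e-12 m^2
Step 2: Convert gap to m: d = 6e-6 m
Step 3: C = eps0 * eps_r * A / d
C = 8.854e-12 * 11.7 * 2067e-12 / 6e-6
Step 4: Convert to fF (multiply by 1e15).
C = 35.69 fF


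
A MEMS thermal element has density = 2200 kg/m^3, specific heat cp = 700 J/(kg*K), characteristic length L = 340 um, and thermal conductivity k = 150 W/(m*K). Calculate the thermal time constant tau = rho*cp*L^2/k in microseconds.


Step 1: Convert L to m: L = 340e-6 m
Step 2: L^2 = (340e-6)^2 = 1.156e-07 m^2
Step 3: tau = 2200 * 700 * 1.156e-07 / 150 = 1.18682667e-03 s
Step 4: Convert to microseconds (multiply by 1e6).
tau = 1186.827 us


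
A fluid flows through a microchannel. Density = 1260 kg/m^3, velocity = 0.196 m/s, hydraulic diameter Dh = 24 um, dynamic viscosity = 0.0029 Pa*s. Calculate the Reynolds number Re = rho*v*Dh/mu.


Step 1: Convert Dh to meters: Dh = 24e-6 m
Step 2: Re = rho * v * Dh / mu
Re = 1260 * 0.196 * 24e-6 / 0.0029
Re = 2.044


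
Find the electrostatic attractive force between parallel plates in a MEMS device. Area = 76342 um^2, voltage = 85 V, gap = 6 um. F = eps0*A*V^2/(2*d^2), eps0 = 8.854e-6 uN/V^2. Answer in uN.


Step 1: Identify parameters.
eps0 = 8.854e-6 uN/V^2, A = 76342 um^2, V = 85 V, d = 6 um
Step 2: Compute V^2 = 85^2 = 7225
Step 3: Compute d^2 = 6^2 = 36
Step 4: F = 0.5 * 8.854e-6 * 76342 * 7225 / 36
F = 67.828 uN


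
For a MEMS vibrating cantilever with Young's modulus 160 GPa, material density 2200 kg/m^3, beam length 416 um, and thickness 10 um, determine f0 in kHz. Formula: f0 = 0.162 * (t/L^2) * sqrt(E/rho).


Step 1: Convert units to SI.
t_SI = 10e-6 m, L_SI = 416e-6 m
Step 2: Calculate sqrt(E/rho).
sqrt(160e9 / 2200) = 8528.03 m/s
Step 3: Compute f0.
f0 = 0.162 * 10e-6 / (416e-6)^2 * 8528.03 = 79832.0 Hz = 79.83 kHz


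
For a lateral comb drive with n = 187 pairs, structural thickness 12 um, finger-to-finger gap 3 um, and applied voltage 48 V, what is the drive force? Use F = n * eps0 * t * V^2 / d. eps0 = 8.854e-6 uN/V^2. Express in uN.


Step 1: Parameters: n=187, eps0=8.854e-6 uN/V^2, t=12 um, V=48 V, d=3 um
Step 2: V^2 = 2304
Step 3: F = 187 * 8.854e-6 * 12 * 2304 / 3
F = 15.259 uN


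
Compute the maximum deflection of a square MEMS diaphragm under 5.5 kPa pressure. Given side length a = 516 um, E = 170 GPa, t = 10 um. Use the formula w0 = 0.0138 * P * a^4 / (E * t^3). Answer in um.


Step 1: Convert pressure to compatible units (E is in GPa, so P in GPa).
P = 5.5 kPa = 5.5e-6 GPa
Step 2: Compute numerator: 0.0138 * P * a^4.
a^4 = 516^4 = 70892257536
numerator = 0.0138 * 5.5e-6 * 70892257536 = 5.3807e+03
Step 3: Compute denominator: E * t^3 = 170 * 10^3 = 170000
Step 4: w0 = numerator / denominator = 5.3807e+03 / 170000 = 0.0317 um


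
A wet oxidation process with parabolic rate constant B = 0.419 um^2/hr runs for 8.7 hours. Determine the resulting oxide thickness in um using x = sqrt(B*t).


Step 1: Compute B*t = 0.419 * 8.7 = 3.6453
Step 2: x = sqrt(3.6453)
x = 1.909 um


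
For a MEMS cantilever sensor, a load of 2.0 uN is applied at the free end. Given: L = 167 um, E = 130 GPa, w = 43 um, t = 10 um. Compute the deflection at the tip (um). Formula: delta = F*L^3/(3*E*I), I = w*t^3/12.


Step 1: Calculate the second moment of area.
I = w * t^3 / 12 = 43 * 10^3 / 12 = 3583.3333 um^4
Step 2: Convert E to consistent units (1 GPa = 1000 uN/um^2).
E = 130 GPa = 130000 uN/um^2
Step 3: Calculate tip deflection.
delta = F * L^3 / (3 * E * I)
delta = 2.0 * 167^3 / (3 * 130000 * 3583.3333)
delta = 0.0067 um


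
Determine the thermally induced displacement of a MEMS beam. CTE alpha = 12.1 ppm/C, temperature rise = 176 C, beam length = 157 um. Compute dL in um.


Step 1: Convert CTE: alpha = 12.1 ppm/C = 12.1e-6 /C
Step 2: dL = 12.1e-6 * 176 * 157
dL = 0.3343 um


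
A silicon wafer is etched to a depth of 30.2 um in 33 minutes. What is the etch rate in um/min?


Step 1: Etch rate = depth / time
Step 2: rate = 30.2 / 33
rate = 0.915 um/min


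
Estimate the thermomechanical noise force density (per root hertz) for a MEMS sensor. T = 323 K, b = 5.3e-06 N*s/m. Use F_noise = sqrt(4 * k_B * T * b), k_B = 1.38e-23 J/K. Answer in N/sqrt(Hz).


Step 1: Compute 4 * k_B * T * b
= 4 * 1.38e-23 * 323 * 5.3e-06
= 9.4497e-26 N^2/Hz
Step 2: F_noise = sqrt(9.4497e-26)
F_noise = 3.07e-13 N/sqrt(Hz)


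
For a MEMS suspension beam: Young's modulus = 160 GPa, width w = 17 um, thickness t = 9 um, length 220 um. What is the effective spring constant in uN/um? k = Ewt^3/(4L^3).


Step 1: Convert E to consistent units (1 GPa = 1000 uN/um^2).
E = 160 GPa = 160000 uN/um^2
Step 2: Compute t^3 = 9^3 = 729
Step 3: Compute L^3 = 220^3 = 10648000
Step 4: k = 160000 * 17 * 729 / (4 * 10648000)
k = 46.5552 uN/um


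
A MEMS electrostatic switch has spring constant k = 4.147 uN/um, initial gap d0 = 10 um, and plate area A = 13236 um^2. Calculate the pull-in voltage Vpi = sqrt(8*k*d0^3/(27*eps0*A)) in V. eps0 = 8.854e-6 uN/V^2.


Step 1: Compute numerator: 8 * k * d0^3 = 8 * 4.147 * 10^3 = 33176.0
Step 2: Compute denominator: 27 * eps0 * A = 27 * 8.854e-6 * 13236 = 3.164172
Step 3: Vpi = sqrt(33176.0 / 3.164172)
Vpi = 102.4 V


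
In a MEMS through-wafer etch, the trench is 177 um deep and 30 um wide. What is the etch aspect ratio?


Step 1: AR = depth / width
Step 2: AR = 177 / 30
AR = 5.9


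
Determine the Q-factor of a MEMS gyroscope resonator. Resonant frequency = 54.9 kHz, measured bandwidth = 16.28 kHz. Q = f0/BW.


Step 1: Q = f0 / bandwidth
Step 2: Q = 54.9 / 16.28
Q = 3.4


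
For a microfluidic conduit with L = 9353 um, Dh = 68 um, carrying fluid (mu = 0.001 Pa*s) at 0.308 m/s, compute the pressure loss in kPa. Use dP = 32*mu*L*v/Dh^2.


Step 1: Convert to SI: L = 9353e-6 m, Dh = 68e-6 m
Step 2: dP = 32 * 0.001 * 9353e-6 * 0.308 / (68e-6)^2
Step 3: dP = 19935.81 Pa
Step 4: Convert to kPa: dP = 19.94 kPa


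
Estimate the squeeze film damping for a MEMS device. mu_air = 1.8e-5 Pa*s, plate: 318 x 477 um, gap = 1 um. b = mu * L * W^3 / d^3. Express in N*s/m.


Step 1: Convert to SI.
L = 318e-6 m, W = 477e-6 m, d = 1e-6 m
Step 2: W^3 = (477e-6)^3 = 1.09e-10 m^3
Step 3: d^3 = (1e-6)^3 = 1.00e-18 m^3
Step 4: b = 1.8e-5 * 318e-6 * 1.09e-10 / 1.00e-18
b = 6.21e-01 N*s/m


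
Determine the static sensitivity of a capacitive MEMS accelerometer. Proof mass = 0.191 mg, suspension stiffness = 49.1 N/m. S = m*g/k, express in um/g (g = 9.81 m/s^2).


Step 1: Convert mass: m = 0.191 mg = 1.91e-07 kg
Step 2: S = m * g / k = 1.91e-07 * 9.81 / 49.1
Step 3: S = 3.82e-08 m/g
Step 4: Convert to um/g: S = 0.038 um/g


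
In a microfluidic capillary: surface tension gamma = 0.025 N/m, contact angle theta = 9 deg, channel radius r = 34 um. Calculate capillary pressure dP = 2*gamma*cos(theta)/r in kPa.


Step 1: cos(9 deg) = 0.9877
Step 2: Convert r to m: r = 34e-6 m
Step 3: dP = 2 * 0.025 * 0.9877 / 34e-6 = 1452.5 Pa
Step 4: Convert Pa to kPa (divide by 1000).
dP = 1.45 kPa


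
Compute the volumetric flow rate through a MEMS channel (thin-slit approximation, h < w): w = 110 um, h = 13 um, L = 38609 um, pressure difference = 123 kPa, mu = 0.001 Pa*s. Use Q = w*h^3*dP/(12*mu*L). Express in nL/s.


Step 1: Convert all dimensions to SI (meters).
w = 110e-6 m, h = 13e-6 m, L = 38609e-6 m, dP = 123e3 Pa
Step 2: Q = w * h^3 * dP / (12 * mu * L)
Q = 110e-6 * (13e-6)^3 * 123e3 / (12 * 0.001 * 38609e-6) = 6.415907e-11 m^3/s
Step 3: Convert Q from m^3/s to nL/s (1 m^3 = 1e12 nL, so multiply by 1e12).
Q = 64.159 nL/s


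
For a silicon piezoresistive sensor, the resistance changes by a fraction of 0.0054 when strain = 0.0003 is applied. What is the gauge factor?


Step 1: Identify values.
dR/R = 0.0054, strain = 0.0003
Step 2: GF = (dR/R) / strain = 0.0054 / 0.0003
GF = 18.0


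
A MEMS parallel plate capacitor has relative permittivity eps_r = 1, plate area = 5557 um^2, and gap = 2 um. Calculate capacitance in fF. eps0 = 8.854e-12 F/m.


Step 1: Convert area to m^2: A = 5557e-12 m^2
Step 2: Convert gap to m: d = 2e-6 m
Step 3: C = eps0 * eps_r * A / d
C = 8.854e-12 * 1 * 5557e-12 / 2e-6
Step 4: Convert to fF (multiply by 1e15).
C = 24.6 fF


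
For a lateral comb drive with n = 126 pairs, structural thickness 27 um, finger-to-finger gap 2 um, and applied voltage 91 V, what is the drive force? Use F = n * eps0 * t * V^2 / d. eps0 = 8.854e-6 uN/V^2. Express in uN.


Step 1: Parameters: n=126, eps0=8.854e-6 uN/V^2, t=27 um, V=91 V, d=2 um
Step 2: V^2 = 8281
Step 3: F = 126 * 8.854e-6 * 27 * 8281 / 2
F = 124.717 uN


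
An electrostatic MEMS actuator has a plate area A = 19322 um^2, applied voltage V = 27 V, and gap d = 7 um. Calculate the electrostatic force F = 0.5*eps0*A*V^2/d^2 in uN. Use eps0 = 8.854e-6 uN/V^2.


Step 1: Identify parameters.
eps0 = 8.854e-6 uN/V^2, A = 19322 um^2, V = 27 V, d = 7 um
Step 2: Compute V^2 = 27^2 = 729
Step 3: Compute d^2 = 7^2 = 49
Step 4: F = 0.5 * 8.854e-6 * 19322 * 729 / 49
F = 1.273 uN


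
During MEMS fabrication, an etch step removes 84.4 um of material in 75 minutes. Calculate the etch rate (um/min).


Step 1: Etch rate = depth / time
Step 2: rate = 84.4 / 75
rate = 1.125 um/min


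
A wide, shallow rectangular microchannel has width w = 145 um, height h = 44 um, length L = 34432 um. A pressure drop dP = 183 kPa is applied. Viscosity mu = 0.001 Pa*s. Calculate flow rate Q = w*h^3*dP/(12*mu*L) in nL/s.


Step 1: Convert all dimensions to SI (meters).
w = 145e-6 m, h = 44e-6 m, L = 34432e-6 m, dP = 183e3 Pa
Step 2: Q = w * h^3 * dP / (12 * mu * L)
Q = 145e-6 * (44e-6)^3 * 183e3 / (12 * 0.001 * 34432e-6) = 5.47058318e-09 m^3/s
Step 3: Convert Q from m^3/s to nL/s (1 m^3 = 1e12 nL, so multiply by 1e12).
Q = 5470.583 nL/s


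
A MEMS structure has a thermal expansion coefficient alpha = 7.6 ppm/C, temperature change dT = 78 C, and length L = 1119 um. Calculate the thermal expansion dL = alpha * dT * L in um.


Step 1: Convert CTE: alpha = 7.6 ppm/C = 7.6e-6 /C
Step 2: dL = 7.6e-6 * 78 * 1119
dL = 0.6633 um


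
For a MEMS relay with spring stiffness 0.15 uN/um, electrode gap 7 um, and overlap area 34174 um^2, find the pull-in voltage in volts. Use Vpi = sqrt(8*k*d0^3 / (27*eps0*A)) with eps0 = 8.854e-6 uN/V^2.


Step 1: Compute numerator: 8 * k * d0^3 = 8 * 0.15 * 7^3 = 411.6
Step 2: Compute denominator: 27 * eps0 * A = 27 * 8.854e-6 * 34174 = 8.169568
Step 3: Vpi = sqrt(411.6 / 8.169568)
Vpi = 7.1 V


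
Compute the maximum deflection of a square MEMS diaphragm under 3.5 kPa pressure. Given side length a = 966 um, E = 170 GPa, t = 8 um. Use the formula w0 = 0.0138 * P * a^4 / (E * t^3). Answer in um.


Step 1: Convert pressure to compatible units (E is in GPa, so P in GPa).
P = 3.5 kPa = 3.5e-6 GPa
Step 2: Compute numerator: 0.0138 * P * a^4.
a^4 = 966^4 = 870780120336
numerator = 0.0138 * 3.5e-6 * 870780120336 = 4.20587e+04
Step 3: Compute denominator: E * t^3 = 170 * 8^3 = 87040
Step 4: w0 = numerator / denominator = 4.20587e+04 / 87040 = 0.4832 um


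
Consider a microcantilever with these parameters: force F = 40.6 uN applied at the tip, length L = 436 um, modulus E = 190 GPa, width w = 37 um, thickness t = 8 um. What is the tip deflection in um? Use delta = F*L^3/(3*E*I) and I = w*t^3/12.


Step 1: Calculate the second moment of area.
I = w * t^3 / 12 = 37 * 8^3 / 12 = 1578.6667 um^4
Step 2: Convert E to consistent units (1 GPa = 1000 uN/um^2).
E = 190 GPa = 190000 uN/um^2
Step 3: Calculate tip deflection.
delta = F * L^3 / (3 * E * I)
delta = 40.6 * 436^3 / (3 * 190000 * 1578.6667)
delta = 3.7396 um


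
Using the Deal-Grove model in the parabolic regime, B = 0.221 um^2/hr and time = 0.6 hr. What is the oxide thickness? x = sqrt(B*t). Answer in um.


Step 1: Compute B*t = 0.221 * 0.6 = 0.1326
Step 2: x = sqrt(0.1326)
x = 0.364 um


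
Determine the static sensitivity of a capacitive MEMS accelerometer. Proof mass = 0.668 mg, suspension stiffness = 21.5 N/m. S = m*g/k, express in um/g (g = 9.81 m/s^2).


Step 1: Convert mass: m = 0.668 mg = 6.68e-07 kg
Step 2: S = m * g / k = 6.68e-07 * 9.81 / 21.5
Step 3: S = 3.05e-07 m/g
Step 4: Convert to um/g: S = 0.305 um/g


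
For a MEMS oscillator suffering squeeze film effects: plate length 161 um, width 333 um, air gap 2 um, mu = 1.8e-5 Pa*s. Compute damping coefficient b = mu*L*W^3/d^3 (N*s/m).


Step 1: Convert to SI.
L = 161e-6 m, W = 333e-6 m, d = 2e-6 m
Step 2: W^3 = (333e-6)^3 = 3.69e-11 m^3
Step 3: d^3 = (2e-6)^3 = 8.00e-18 m^3
Step 4: b = 1.8e-5 * 161e-6 * 3.69e-11 / 8.00e-18
b = 1.34e-02 N*s/m


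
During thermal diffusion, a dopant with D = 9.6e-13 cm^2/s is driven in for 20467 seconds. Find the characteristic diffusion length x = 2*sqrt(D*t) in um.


Step 1: Compute D*t = 9.6e-13 * 20467 = 1.964832e-08 cm^2
Step 2: sqrt(D*t) = 1.40172e-04 cm
Step 3: x = 2 * 1.40172e-04 cm = 2.80344e-04 cm
Step 4: Convert to um (1 cm = 1e4 um): x = 2.803 um


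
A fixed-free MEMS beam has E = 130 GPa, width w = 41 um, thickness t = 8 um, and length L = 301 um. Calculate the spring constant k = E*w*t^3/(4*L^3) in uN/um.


Step 1: Convert E to consistent units (1 GPa = 1000 uN/um^2).
E = 130 GPa = 130000 uN/um^2
Step 2: Compute t^3 = 8^3 = 512
Step 3: Compute L^3 = 301^3 = 27270901
Step 4: k = 130000 * 41 * 512 / (4 * 27270901)
k = 25.0171 uN/um


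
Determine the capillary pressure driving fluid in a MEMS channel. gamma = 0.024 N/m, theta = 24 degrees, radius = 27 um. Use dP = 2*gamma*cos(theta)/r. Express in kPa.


Step 1: cos(24 deg) = 0.9135
Step 2: Convert r to m: r = 27e-6 m
Step 3: dP = 2 * 0.024 * 0.9135 / 27e-6 = 1624.0 Pa
Step 4: Convert Pa to kPa (divide by 1000).
dP = 1.62 kPa


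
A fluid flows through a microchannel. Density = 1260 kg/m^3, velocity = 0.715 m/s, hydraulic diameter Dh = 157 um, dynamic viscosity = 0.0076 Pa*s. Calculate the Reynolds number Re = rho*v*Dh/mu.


Step 1: Convert Dh to meters: Dh = 157e-6 m
Step 2: Re = rho * v * Dh / mu
Re = 1260 * 0.715 * 157e-6 / 0.0076
Re = 18.611


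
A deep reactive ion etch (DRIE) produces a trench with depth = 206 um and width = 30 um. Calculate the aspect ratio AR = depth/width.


Step 1: AR = depth / width
Step 2: AR = 206 / 30
AR = 6.9


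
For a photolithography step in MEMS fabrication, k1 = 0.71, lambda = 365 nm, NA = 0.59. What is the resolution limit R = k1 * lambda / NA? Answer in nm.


Step 1: Identify values: k1 = 0.71, lambda = 365 nm, NA = 0.59
Step 2: R = k1 * lambda / NA
R = 0.71 * 365 / 0.59
R = 439.2 nm


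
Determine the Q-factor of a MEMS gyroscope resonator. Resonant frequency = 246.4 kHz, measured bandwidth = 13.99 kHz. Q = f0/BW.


Step 1: Q = f0 / bandwidth
Step 2: Q = 246.4 / 13.99
Q = 17.6


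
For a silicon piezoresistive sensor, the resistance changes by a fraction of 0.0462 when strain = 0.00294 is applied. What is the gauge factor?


Step 1: Identify values.
dR/R = 0.0462, strain = 0.00294
Step 2: GF = (dR/R) / strain = 0.0462 / 0.00294
GF = 15.7


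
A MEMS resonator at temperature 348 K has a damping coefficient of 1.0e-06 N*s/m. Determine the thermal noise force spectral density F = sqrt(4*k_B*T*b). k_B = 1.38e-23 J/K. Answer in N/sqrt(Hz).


Step 1: Compute 4 * k_B * T * b
= 4 * 1.38e-23 * 348 * 1.0e-06
= 1.9210e-26 N^2/Hz
Step 2: F_noise = sqrt(1.9210e-26)
F_noise = 1.39e-13 N/sqrt(Hz)


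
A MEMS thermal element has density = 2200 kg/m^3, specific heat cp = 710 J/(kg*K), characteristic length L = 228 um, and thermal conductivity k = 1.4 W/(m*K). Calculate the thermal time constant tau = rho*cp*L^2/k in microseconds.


Step 1: Convert L to m: L = 228e-6 m
Step 2: L^2 = (228e-6)^2 = 5.1984e-08 m^2
Step 3: tau = 2200 * 710 * 5.1984e-08 / 1.4 = 5.799929143e-02 s
Step 4: Convert to microseconds (multiply by 1e6).
tau = 57999.291 us


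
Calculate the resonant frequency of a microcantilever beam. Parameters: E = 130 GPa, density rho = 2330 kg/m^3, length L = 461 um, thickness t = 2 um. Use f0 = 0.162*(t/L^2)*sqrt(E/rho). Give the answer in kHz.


Step 1: Convert units to SI.
t_SI = 2e-6 m, L_SI = 461e-6 m
Step 2: Calculate sqrt(E/rho).
sqrt(130e9 / 2330) = 7469.54 m/s
Step 3: Compute f0.
f0 = 0.162 * 2e-6 / (461e-6)^2 * 7469.54 = 11387.7 Hz = 11.39 kHz


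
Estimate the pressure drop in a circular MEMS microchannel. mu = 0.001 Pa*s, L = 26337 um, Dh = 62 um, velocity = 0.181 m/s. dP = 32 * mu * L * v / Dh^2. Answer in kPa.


Step 1: Convert to SI: L = 26337e-6 m, Dh = 62e-6 m
Step 2: dP = 32 * 0.001 * 26337e-6 * 0.181 / (62e-6)^2
Step 3: dP = 39683.64 Pa
Step 4: Convert to kPa: dP = 39.68 kPa


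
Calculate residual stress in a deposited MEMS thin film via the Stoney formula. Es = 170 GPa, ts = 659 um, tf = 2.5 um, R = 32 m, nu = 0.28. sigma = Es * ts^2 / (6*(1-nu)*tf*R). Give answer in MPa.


Step 1: Compute numerator: Es * ts^2 = 170 * 659^2 = 73827770 (GPa*um^2)
Step 2: Compute denominator (R in um): 6*(1-nu)*tf*R = 6*0.72*2.5*32e6 = 345600000.0 (um^2)
Step 3: sigma (GPa) = 73827770 / 345600000.0 = 2.13622e-01 GPa
Step 4: Convert to MPa (x1000): sigma = 213.6 MPa


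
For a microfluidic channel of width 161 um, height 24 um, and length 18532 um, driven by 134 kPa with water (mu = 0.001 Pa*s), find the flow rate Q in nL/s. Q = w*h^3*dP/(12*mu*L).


Step 1: Convert all dimensions to SI (meters).
w = 161e-6 m, h = 24e-6 m, L = 18532e-6 m, dP = 134e3 Pa
Step 2: Q = w * h^3 * dP / (12 * mu * L)
Q = 161e-6 * (24e-6)^3 * 134e3 / (12 * 0.001 * 18532e-6) = 1.34109907e-09 m^3/s
Step 3: Convert Q from m^3/s to nL/s (1 m^3 = 1e12 nL, so multiply by 1e12).
Q = 1341.099 nL/s


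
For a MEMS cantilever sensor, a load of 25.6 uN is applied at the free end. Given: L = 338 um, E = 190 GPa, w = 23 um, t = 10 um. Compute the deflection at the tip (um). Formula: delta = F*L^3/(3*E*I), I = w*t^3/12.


Step 1: Calculate the second moment of area.
I = w * t^3 / 12 = 23 * 10^3 / 12 = 1916.6667 um^4
Step 2: Convert E to consistent units (1 GPa = 1000 uN/um^2).
E = 190 GPa = 190000 uN/um^2
Step 3: Calculate tip deflection.
delta = F * L^3 / (3 * E * I)
delta = 25.6 * 338^3 / (3 * 190000 * 1916.6667)
delta = 0.9048 um


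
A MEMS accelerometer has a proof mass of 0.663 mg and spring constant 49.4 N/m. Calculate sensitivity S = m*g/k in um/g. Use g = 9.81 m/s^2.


Step 1: Convert mass: m = 0.663 mg = 6.63e-07 kg
Step 2: S = m * g / k = 6.63e-07 * 9.81 / 49.4
Step 3: S = 1.32e-07 m/g
Step 4: Convert to um/g: S = 0.132 um/g


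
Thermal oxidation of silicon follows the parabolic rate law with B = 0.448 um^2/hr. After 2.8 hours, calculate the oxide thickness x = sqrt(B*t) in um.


Step 1: Compute B*t = 0.448 * 2.8 = 1.2544
Step 2: x = sqrt(1.2544)
x = 1.12 um


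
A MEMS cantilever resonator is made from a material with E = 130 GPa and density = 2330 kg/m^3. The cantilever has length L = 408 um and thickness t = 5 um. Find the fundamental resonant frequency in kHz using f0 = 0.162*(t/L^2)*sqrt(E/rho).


Step 1: Convert units to SI.
t_SI = 5e-6 m, L_SI = 408e-6 m
Step 2: Calculate sqrt(E/rho).
sqrt(130e9 / 2330) = 7469.54 m/s
Step 3: Compute f0.
f0 = 0.162 * 5e-6 / (408e-6)^2 * 7469.54 = 36346.2 Hz = 36.35 kHz


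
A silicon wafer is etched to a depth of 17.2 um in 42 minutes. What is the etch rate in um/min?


Step 1: Etch rate = depth / time
Step 2: rate = 17.2 / 42
rate = 0.41 um/min


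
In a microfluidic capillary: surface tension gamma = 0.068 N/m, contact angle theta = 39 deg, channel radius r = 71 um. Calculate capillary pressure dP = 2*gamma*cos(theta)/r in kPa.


Step 1: cos(39 deg) = 0.7771
Step 2: Convert r to m: r = 71e-6 m
Step 3: dP = 2 * 0.068 * 0.7771 / 71e-6 = 1488.5 Pa
Step 4: Convert Pa to kPa (divide by 1000).
dP = 1.49 kPa


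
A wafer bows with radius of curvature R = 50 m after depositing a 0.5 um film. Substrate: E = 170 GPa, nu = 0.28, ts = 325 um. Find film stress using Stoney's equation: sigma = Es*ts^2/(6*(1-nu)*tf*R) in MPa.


Step 1: Compute numerator: Es * ts^2 = 170 * 325^2 = 17956250 (GPa*um^2)
Step 2: Compute denominator (R in um): 6*(1-nu)*tf*R = 6*0.72*0.5*50e6 = 108000000.0 (um^2)
Step 3: sigma (GPa) = 17956250 / 108000000.0 = 1.66262e-01 GPa
Step 4: Convert to MPa (x1000): sigma = 166.3 MPa


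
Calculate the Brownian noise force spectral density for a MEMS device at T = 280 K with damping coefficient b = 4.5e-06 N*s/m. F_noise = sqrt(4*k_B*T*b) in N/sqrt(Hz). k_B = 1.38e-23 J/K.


Step 1: Compute 4 * k_B * T * b
= 4 * 1.38e-23 * 280 * 4.5e-06
= 6.9552e-26 N^2/Hz
Step 2: F_noise = sqrt(6.9552e-26)
F_noise = 2.64e-13 N/sqrt(Hz)


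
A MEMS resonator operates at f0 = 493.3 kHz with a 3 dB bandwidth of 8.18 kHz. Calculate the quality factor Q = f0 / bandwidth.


Step 1: Q = f0 / bandwidth
Step 2: Q = 493.3 / 8.18
Q = 60.3


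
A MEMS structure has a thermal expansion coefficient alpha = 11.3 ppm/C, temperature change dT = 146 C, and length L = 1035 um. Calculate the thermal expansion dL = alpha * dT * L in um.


Step 1: Convert CTE: alpha = 11.3 ppm/C = 11.3e-6 /C
Step 2: dL = 11.3e-6 * 146 * 1035
dL = 1.7075 um


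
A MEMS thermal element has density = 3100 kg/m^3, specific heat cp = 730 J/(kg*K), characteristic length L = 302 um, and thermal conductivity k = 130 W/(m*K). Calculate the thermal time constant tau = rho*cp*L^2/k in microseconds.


Step 1: Convert L to m: L = 302e-6 m
Step 2: L^2 = (302e-6)^2 = 9.1204e-08 m^2
Step 3: tau = 3100 * 730 * 9.1204e-08 / 130 = 1.58765117e-03 s
Step 4: Convert to microseconds (multiply by 1e6).
tau = 1587.651 us


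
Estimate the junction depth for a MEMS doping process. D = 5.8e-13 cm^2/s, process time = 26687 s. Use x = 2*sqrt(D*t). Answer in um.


Step 1: Compute D*t = 5.8e-13 * 26687 = 1.547846e-08 cm^2
Step 2: sqrt(D*t) = 1.24412e-04 cm
Step 3: x = 2 * 1.24412e-04 cm = 2.48824e-04 cm
Step 4: Convert to um (1 cm = 1e4 um): x = 2.488 um


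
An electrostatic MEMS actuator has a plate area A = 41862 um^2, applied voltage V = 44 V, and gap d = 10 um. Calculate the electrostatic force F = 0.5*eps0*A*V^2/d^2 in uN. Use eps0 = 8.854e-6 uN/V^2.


Step 1: Identify parameters.
eps0 = 8.854e-6 uN/V^2, A = 41862 um^2, V = 44 V, d = 10 um
Step 2: Compute V^2 = 44^2 = 1936
Step 3: Compute d^2 = 10^2 = 100
Step 4: F = 0.5 * 8.854e-6 * 41862 * 1936 / 100
F = 3.588 uN


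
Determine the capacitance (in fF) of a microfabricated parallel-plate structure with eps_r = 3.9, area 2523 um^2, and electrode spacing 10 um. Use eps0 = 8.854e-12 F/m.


Step 1: Convert area to m^2: A = 2523e-12 m^2
Step 2: Convert gap to m: d = 10e-6 m
Step 3: C = eps0 * eps_r * A / d
C = 8.854e-12 * 3.9 * 2523e-12 / 10e-6
Step 4: Convert to fF (multiply by 1e15).
C = 8.71 fF


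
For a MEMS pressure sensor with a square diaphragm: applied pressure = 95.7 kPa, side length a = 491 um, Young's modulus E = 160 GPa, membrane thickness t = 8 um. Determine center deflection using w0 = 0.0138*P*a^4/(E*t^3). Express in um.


Step 1: Convert pressure to compatible units (E is in GPa, so P in GPa).
P = 95.7 kPa = 95.7e-6 GPa
Step 2: Compute numerator: 0.0138 * P * a^4.
a^4 = 491^4 = 58120048561
numerator = 0.0138 * 95.7e-6 * 58120048561 = 7.6757e+04
Step 3: Compute denominator: E * t^3 = 160 * 8^3 = 81920
Step 4: w0 = numerator / denominator = 7.6757e+04 / 81920 = 0.937 um


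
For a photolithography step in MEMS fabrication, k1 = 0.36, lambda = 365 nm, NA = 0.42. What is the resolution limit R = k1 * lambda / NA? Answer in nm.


Step 1: Identify values: k1 = 0.36, lambda = 365 nm, NA = 0.42
Step 2: R = k1 * lambda / NA
R = 0.36 * 365 / 0.42
R = 312.9 nm


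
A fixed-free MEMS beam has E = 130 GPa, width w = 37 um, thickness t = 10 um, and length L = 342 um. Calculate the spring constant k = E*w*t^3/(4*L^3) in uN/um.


Step 1: Convert E to consistent units (1 GPa = 1000 uN/um^2).
E = 130 GPa = 130000 uN/um^2
Step 2: Compute t^3 = 10^3 = 1000
Step 3: Compute L^3 = 342^3 = 40001688
Step 4: k = 130000 * 37 * 1000 / (4 * 40001688)
k = 30.0612 uN/um


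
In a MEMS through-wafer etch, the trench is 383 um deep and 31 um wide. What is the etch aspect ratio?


Step 1: AR = depth / width
Step 2: AR = 383 / 31
AR = 12.4


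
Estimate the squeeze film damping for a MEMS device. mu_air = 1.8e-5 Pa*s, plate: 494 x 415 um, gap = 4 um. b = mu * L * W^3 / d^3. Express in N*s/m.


Step 1: Convert to SI.
L = 494e-6 m, W = 415e-6 m, d = 4e-6 m
Step 2: W^3 = (415e-6)^3 = 7.15e-11 m^3
Step 3: d^3 = (4e-6)^3 = 6.40e-17 m^3
Step 4: b = 1.8e-5 * 494e-6 * 7.15e-11 / 6.40e-17
b = 9.93e-03 N*s/m


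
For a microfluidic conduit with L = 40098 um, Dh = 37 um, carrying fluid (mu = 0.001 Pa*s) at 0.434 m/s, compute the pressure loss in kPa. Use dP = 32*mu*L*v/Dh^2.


Step 1: Convert to SI: L = 40098e-6 m, Dh = 37e-6 m
Step 2: dP = 32 * 0.001 * 40098e-6 * 0.434 / (37e-6)^2
Step 3: dP = 406779.42 Pa
Step 4: Convert to kPa: dP = 406.78 kPa


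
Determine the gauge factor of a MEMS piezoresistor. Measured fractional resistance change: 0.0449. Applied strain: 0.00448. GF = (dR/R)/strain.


Step 1: Identify values.
dR/R = 0.0449, strain = 0.00448
Step 2: GF = (dR/R) / strain = 0.0449 / 0.00448
GF = 10.0


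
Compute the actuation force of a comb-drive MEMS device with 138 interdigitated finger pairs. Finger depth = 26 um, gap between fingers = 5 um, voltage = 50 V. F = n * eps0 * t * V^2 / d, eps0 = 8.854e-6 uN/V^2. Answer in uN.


Step 1: Parameters: n=138, eps0=8.854e-6 uN/V^2, t=26 um, V=50 V, d=5 um
Step 2: V^2 = 2500
Step 3: F = 138 * 8.854e-6 * 26 * 2500 / 5
F = 15.884 uN


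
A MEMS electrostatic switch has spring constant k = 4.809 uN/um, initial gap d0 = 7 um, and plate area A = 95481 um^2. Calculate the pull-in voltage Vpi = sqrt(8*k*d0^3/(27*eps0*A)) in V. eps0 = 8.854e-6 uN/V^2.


Step 1: Compute numerator: 8 * k * d0^3 = 8 * 4.809 * 7^3 = 13195.896
Step 2: Compute denominator: 27 * eps0 * A = 27 * 8.854e-6 * 95481 = 22.825497
Step 3: Vpi = sqrt(13195.896 / 22.825497)
Vpi = 24.04 V


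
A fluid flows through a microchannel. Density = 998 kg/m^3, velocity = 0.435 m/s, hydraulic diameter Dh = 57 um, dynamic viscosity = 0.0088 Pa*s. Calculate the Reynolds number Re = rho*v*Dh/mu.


Step 1: Convert Dh to meters: Dh = 57e-6 m
Step 2: Re = rho * v * Dh / mu
Re = 998 * 0.435 * 57e-6 / 0.0088
Re = 2.812


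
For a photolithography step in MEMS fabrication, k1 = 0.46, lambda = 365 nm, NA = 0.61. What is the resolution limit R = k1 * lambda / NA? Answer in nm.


Step 1: Identify values: k1 = 0.46, lambda = 365 nm, NA = 0.61
Step 2: R = k1 * lambda / NA
R = 0.46 * 365 / 0.61
R = 275.2 nm


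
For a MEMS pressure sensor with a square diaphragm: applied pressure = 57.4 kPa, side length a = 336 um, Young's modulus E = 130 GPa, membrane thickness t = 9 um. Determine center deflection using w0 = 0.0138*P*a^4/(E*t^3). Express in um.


Step 1: Convert pressure to compatible units (E is in GPa, so P in GPa).
P = 57.4 kPa = 57.4e-6 GPa
Step 2: Compute numerator: 0.0138 * P * a^4.
a^4 = 336^4 = 12745506816
numerator = 0.0138 * 57.4e-6 * 12745506816 = 1.0096e+04
Step 3: Compute denominator: E * t^3 = 130 * 9^3 = 94770
Step 4: w0 = numerator / denominator = 1.0096e+04 / 94770 = 0.1065 um


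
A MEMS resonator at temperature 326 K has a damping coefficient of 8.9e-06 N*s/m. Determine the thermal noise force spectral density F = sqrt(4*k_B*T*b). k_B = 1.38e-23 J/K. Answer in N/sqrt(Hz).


Step 1: Compute 4 * k_B * T * b
= 4 * 1.38e-23 * 326 * 8.9e-06
= 1.6016e-25 N^2/Hz
Step 2: F_noise = sqrt(1.6016e-25)
F_noise = 4.00e-13 N/sqrt(Hz)


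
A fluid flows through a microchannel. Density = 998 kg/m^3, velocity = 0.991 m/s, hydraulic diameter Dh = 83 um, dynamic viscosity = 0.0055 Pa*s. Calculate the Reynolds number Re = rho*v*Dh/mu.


Step 1: Convert Dh to meters: Dh = 83e-6 m
Step 2: Re = rho * v * Dh / mu
Re = 998 * 0.991 * 83e-6 / 0.0055
Re = 14.925


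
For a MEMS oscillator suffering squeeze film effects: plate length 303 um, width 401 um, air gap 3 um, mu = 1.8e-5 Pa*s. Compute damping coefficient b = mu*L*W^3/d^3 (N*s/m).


Step 1: Convert to SI.
L = 303e-6 m, W = 401e-6 m, d = 3e-6 m
Step 2: W^3 = (401e-6)^3 = 6.45e-11 m^3
Step 3: d^3 = (3e-6)^3 = 2.70e-17 m^3
Step 4: b = 1.8e-5 * 303e-6 * 6.45e-11 / 2.70e-17
b = 1.30e-02 N*s/m


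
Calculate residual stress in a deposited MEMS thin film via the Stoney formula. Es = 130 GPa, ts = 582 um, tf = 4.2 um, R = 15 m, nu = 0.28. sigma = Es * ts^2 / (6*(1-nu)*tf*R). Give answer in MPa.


Step 1: Compute numerator: Es * ts^2 = 130 * 582^2 = 44034120 (GPa*um^2)
Step 2: Compute denominator (R in um): 6*(1-nu)*tf*R = 6*0.72*4.2*15e6 = 272160000.0 (um^2)
Step 3: sigma (GPa) = 44034120 / 272160000.0 = 1.61795e-01 GPa
Step 4: Convert to MPa (x1000): sigma = 161.8 MPa


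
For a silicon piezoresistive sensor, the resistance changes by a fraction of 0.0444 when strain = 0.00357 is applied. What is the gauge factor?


Step 1: Identify values.
dR/R = 0.0444, strain = 0.00357
Step 2: GF = (dR/R) / strain = 0.0444 / 0.00357
GF = 12.4


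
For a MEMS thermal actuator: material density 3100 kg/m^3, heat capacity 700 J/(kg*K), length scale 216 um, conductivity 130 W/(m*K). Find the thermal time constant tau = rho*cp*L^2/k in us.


Step 1: Convert L to m: L = 216e-6 m
Step 2: L^2 = (216e-6)^2 = 4.6656e-08 m^2
Step 3: tau = 3100 * 700 * 4.6656e-08 / 130 = 7.7879631e-04 s
Step 4: Convert to microseconds (multiply by 1e6).
tau = 778.796 us


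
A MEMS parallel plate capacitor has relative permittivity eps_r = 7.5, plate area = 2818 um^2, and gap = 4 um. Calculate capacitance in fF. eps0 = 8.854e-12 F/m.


Step 1: Convert area to m^2: A = 2818e-12 m^2
Step 2: Convert gap to m: d = 4e-6 m
Step 3: C = eps0 * eps_r * A / d
C = 8.854e-12 * 7.5 * 2818e-12 / 4e-6
Step 4: Convert to fF (multiply by 1e15).
C = 46.78 fF


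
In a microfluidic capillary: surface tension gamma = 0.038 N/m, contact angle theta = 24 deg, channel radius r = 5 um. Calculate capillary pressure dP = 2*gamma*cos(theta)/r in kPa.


Step 1: cos(24 deg) = 0.9135
Step 2: Convert r to m: r = 5e-6 m
Step 3: dP = 2 * 0.038 * 0.9135 / 5e-6 = 13885.2 Pa
Step 4: Convert Pa to kPa (divide by 1000).
dP = 13.89 kPa


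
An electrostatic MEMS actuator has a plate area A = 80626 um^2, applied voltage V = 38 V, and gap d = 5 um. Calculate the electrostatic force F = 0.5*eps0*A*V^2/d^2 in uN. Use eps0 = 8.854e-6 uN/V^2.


Step 1: Identify parameters.
eps0 = 8.854e-6 uN/V^2, A = 80626 um^2, V = 38 V, d = 5 um
Step 2: Compute V^2 = 38^2 = 1444
Step 3: Compute d^2 = 5^2 = 25
Step 4: F = 0.5 * 8.854e-6 * 80626 * 1444 / 25
F = 20.616 uN


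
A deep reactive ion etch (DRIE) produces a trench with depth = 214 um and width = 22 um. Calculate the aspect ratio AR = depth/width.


Step 1: AR = depth / width
Step 2: AR = 214 / 22
AR = 9.7


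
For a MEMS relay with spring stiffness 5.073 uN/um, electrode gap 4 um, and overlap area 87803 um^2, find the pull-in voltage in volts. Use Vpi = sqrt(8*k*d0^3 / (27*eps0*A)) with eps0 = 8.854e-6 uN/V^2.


Step 1: Compute numerator: 8 * k * d0^3 = 8 * 5.073 * 4^3 = 2597.376
Step 2: Compute denominator: 27 * eps0 * A = 27 * 8.854e-6 * 87803 = 20.99001
Step 3: Vpi = sqrt(2597.376 / 20.99001)
Vpi = 11.12 V


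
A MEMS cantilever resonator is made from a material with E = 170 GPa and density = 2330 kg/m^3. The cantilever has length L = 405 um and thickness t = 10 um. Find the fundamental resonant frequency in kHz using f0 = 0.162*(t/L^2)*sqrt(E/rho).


Step 1: Convert units to SI.
t_SI = 10e-6 m, L_SI = 405e-6 m
Step 2: Calculate sqrt(E/rho).
sqrt(170e9 / 2330) = 8541.74 m/s
Step 3: Compute f0.
f0 = 0.162 * 10e-6 / (405e-6)^2 * 8541.74 = 84362.9 Hz = 84.36 kHz


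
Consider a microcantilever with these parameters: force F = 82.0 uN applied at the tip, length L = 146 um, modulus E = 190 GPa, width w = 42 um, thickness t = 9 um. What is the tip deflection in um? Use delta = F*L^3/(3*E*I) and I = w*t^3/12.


Step 1: Calculate the second moment of area.
I = w * t^3 / 12 = 42 * 9^3 / 12 = 2551.5 um^4
Step 2: Convert E to consistent units (1 GPa = 1000 uN/um^2).
E = 190 GPa = 190000 uN/um^2
Step 3: Calculate tip deflection.
delta = F * L^3 / (3 * E * I)
delta = 82.0 * 146^3 / (3 * 190000 * 2551.5)
delta = 0.1755 um


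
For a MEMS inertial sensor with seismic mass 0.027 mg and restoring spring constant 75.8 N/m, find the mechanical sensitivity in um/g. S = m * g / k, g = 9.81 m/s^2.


Step 1: Convert mass: m = 0.027 mg = 2.70e-08 kg
Step 2: S = m * g / k = 2.70e-08 * 9.81 / 75.8
Step 3: S = 3.49e-09 m/g
Step 4: Convert to um/g: S = 0.003 um/g


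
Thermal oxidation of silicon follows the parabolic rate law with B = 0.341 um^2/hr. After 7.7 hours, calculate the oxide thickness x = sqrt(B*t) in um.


Step 1: Compute B*t = 0.341 * 7.7 = 2.6257
Step 2: x = sqrt(2.6257)
x = 1.62 um


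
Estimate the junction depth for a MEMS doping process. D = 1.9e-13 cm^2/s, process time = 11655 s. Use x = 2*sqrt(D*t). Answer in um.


Step 1: Compute D*t = 1.9e-13 * 11655 = 2.21445e-09 cm^2
Step 2: sqrt(D*t) = 4.7058e-05 cm
Step 3: x = 2 * 4.7058e-05 cm = 9.4116e-05 cm
Step 4: Convert to um (1 cm = 1e4 um): x = 0.941 um
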